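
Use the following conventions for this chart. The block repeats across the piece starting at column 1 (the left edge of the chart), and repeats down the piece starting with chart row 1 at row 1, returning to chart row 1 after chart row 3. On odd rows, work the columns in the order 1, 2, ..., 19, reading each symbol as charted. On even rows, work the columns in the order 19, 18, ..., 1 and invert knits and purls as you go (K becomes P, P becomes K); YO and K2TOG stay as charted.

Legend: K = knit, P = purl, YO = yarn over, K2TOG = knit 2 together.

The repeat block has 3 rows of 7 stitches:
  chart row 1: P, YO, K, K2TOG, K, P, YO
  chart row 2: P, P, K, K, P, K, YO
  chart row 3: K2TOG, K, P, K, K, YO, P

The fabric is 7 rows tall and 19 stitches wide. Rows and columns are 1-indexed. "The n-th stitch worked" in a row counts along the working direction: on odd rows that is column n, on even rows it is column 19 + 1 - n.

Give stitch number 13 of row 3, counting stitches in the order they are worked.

Row 3 uses chart row ((3-1) mod 3)+1 = 3. Row 3 is odd, so RS.
Chart row 3 tiled across columns 1-19: K2TOG K P K K YO P K2TOG K P K K YO P K2TOG K P K K
RS: work column 1 to column 19, symbols as charted — the tiled row is the row as worked.
Counting 13 along the worked row gives YO.

== STITCH ==
YO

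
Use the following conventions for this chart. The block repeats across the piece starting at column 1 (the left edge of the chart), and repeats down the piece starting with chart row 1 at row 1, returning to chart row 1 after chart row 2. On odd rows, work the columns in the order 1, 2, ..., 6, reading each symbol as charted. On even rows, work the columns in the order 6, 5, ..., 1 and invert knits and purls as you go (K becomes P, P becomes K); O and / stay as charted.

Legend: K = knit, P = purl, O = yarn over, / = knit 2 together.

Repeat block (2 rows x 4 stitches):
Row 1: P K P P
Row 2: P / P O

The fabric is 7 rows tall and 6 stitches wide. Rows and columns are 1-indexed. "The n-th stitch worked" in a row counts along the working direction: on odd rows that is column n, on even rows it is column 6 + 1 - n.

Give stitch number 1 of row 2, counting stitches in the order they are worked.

For row 2: chart row = ((2-1) mod 2) + 1 = 2; this is a WS (even) row.
Chart row 2 tiled across columns 1-6: P / P O P /
WS: work from column 6 back to column 1 (reverse the tiled row), swapping K<->P (O and / unchanged).
Row 2 as worked: / K O K / K
The 1st stitch worked is /.

== STITCH ==
/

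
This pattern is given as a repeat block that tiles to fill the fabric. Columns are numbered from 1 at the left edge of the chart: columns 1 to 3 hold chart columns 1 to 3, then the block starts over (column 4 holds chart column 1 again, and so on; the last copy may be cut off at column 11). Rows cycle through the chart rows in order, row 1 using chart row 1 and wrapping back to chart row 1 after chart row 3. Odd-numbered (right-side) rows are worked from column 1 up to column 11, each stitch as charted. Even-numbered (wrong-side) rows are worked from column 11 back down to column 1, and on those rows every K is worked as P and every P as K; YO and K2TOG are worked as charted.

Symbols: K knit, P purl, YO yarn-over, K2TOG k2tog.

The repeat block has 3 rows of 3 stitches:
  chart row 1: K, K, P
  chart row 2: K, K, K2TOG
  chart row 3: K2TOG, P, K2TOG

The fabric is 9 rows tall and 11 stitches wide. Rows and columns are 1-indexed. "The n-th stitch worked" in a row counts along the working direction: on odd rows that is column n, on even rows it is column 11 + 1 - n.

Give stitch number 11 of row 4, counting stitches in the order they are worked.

Stitch:
P

Derivation:
For row 4: chart row = ((4-1) mod 3) + 1 = 1; this is a WS (even) row.
Chart row 1 tiled across columns 1-11: K K P K K P K K P K K
WS: work from column 11 back to column 1 (reverse the tiled row), swapping K<->P (YO and K2TOG unchanged).
Row 4 as worked: P P K P P K P P K P P
Counting 11 along the worked row gives P.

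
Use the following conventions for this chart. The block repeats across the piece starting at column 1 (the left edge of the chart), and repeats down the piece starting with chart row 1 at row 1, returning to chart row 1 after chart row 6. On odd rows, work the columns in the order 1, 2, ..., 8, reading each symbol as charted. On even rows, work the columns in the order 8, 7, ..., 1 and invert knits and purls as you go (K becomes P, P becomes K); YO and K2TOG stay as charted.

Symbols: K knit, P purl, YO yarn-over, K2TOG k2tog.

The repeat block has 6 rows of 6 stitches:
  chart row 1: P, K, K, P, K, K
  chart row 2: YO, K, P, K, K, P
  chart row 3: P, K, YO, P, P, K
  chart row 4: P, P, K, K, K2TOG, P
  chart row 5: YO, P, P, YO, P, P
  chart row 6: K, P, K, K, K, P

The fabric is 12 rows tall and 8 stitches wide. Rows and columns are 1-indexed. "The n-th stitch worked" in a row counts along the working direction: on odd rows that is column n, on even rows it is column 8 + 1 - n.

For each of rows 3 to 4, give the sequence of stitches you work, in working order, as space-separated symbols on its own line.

Row 3: chart row 3, RS - tile across columns 1-8 and work as-is.
Row 4: chart row 4, WS - tiled (columns 1-8): P P K K K2TOG P P P; work from column 8 back to 1 with K<->P swapped.

Rows as worked:
P K YO P P K P K
K K K K2TOG P P K K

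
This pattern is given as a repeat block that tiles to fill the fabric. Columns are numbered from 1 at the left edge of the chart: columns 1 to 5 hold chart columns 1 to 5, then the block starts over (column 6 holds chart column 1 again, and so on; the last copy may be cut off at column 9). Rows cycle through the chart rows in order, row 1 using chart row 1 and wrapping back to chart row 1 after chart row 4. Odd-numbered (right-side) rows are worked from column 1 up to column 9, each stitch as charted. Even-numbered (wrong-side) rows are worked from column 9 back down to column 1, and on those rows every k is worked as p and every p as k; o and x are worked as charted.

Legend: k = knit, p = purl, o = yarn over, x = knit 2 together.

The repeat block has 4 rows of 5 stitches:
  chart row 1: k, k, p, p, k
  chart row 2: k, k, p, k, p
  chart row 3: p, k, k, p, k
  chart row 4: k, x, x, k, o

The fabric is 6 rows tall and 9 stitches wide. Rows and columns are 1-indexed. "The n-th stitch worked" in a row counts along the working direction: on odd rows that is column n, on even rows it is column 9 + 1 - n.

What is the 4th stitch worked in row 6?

== STITCH ==
p

Derivation:
Row 6: (6-1) mod 4 = 1, so use chart row 2. Even row -> WS.
Chart row 2 tiled across columns 1-9: k k p k p k k p k
Wrong side: read the tiled row from column 9 down to 1 and exchange k with p (leave o, x).
Row 6 as worked: p k p p k p k p p
Stitch 4 in working order -> p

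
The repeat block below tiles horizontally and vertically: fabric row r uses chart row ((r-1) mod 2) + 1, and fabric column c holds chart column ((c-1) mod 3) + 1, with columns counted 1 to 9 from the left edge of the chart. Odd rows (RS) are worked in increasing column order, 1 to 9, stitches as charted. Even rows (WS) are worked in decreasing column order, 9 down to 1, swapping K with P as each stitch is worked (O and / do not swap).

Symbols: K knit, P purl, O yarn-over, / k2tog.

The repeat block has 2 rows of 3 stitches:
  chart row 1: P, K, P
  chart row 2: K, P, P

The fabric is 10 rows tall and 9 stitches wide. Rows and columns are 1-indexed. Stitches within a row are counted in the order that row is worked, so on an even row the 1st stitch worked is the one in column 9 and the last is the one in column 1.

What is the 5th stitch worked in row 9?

Result:
K

Derivation:
For row 9: chart row = ((9-1) mod 2) + 1 = 1; this is a RS (odd) row.
Chart row 1 tiled across columns 1-9: P K P P K P P K P
Right side: take the tiled row as-is (worked left to right from column 1).
Counting 5 along the worked row gives K.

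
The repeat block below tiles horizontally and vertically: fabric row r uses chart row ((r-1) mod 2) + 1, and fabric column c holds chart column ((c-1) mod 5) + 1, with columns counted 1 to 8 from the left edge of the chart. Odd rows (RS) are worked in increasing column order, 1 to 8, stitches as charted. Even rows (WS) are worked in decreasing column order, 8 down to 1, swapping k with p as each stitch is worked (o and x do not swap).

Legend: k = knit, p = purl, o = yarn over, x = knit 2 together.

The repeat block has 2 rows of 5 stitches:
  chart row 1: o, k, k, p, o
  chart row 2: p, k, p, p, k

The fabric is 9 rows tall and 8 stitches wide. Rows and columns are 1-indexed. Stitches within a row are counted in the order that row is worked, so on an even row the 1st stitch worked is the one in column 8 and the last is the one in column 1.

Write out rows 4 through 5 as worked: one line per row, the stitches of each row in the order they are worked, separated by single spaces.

Row 4: chart row 2, WS - tiled (columns 1-8): p k p p k p k p; work from column 8 back to 1 with k<->p swapped.
Row 5: chart row 1, RS - tile across columns 1-8 and work as-is.

Result:
k p k p k k p k
o k k p o o k k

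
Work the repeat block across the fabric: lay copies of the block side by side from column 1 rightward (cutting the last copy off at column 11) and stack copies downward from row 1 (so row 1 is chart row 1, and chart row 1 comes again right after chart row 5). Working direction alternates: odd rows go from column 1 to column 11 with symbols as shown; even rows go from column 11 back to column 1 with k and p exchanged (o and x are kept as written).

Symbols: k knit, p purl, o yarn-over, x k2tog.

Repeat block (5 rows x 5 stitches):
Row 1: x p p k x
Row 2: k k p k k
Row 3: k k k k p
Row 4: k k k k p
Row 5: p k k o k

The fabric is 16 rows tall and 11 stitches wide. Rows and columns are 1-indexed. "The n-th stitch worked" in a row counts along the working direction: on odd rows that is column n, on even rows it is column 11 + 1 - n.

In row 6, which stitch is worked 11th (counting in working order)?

Result:
x

Derivation:
Row 6 uses chart row ((6-1) mod 5)+1 = 1. Row 6 is even, so WS.
Chart row 1 tiled across columns 1-11: x p p k x x p p k x x
WS row: flip the tiled sequence (start at column 11) and apply k<->p; o and x stay.
Row 6 as worked: x x p k k x x p k k x
Stitch 11 in working order -> x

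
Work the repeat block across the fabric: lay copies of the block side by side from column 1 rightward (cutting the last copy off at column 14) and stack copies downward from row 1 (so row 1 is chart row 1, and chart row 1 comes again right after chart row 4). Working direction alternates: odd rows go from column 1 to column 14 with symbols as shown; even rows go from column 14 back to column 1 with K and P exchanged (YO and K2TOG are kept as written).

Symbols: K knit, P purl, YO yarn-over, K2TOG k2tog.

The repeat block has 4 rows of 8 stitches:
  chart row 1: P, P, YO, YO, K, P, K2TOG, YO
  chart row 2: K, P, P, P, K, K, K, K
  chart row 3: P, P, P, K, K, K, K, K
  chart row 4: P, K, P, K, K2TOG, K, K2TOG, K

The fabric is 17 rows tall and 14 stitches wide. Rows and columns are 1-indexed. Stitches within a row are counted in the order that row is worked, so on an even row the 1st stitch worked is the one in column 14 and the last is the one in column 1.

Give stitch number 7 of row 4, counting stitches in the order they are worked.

Row 4 uses chart row ((4-1) mod 4)+1 = 4. Row 4 is even, so WS.
Chart row 4 tiled across columns 1-14: P K P K K2TOG K K2TOG K P K P K K2TOG K
Wrong side: read the tiled row from column 14 down to 1 and exchange K with P (leave YO, K2TOG).
Row 4 as worked: P K2TOG P K P K P K2TOG P K2TOG P K P K
Stitch 7 in working order -> P

Result:
P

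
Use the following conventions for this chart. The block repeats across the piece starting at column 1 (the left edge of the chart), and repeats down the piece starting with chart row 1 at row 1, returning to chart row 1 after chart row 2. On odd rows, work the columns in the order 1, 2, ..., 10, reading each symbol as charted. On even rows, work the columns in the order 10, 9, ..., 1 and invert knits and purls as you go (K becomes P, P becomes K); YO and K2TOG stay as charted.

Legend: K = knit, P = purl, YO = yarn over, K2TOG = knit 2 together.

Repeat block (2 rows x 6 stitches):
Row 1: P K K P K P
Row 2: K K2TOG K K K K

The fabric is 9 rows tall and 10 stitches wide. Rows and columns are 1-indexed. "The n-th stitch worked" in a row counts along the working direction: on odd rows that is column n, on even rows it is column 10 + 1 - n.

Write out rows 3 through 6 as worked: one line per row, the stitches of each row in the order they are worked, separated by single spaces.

Result:
P K K P K P P K K P
P P K2TOG P P P P P K2TOG P
P K K P K P P K K P
P P K2TOG P P P P P K2TOG P

Derivation:
Row 3: chart row 1, RS - tile across columns 1-10 and work as-is.
Row 4: chart row 2, WS - tiled (columns 1-10): K K2TOG K K K K K K2TOG K K; work from column 10 back to 1 with K<->P swapped.
Row 5: chart row 1, RS - tile across columns 1-10 and work as-is.
Row 6: chart row 2, WS - tiled (columns 1-10): K K2TOG K K K K K K2TOG K K; work from column 10 back to 1 with K<->P swapped.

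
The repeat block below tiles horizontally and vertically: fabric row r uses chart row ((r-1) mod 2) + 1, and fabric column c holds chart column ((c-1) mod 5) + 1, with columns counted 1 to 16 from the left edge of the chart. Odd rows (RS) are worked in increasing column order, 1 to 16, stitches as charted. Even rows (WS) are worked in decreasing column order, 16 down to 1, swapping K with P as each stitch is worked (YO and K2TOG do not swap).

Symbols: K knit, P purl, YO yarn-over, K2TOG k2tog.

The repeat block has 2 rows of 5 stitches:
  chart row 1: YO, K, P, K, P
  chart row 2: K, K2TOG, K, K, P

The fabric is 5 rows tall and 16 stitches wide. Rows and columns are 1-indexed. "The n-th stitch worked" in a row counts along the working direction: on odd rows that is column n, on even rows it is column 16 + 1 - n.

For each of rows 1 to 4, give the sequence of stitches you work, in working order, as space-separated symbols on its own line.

Rows as worked:
YO K P K P YO K P K P YO K P K P YO
P K P P K2TOG P K P P K2TOG P K P P K2TOG P
YO K P K P YO K P K P YO K P K P YO
P K P P K2TOG P K P P K2TOG P K P P K2TOG P

Derivation:
Row 1: chart row 1, RS - tile across columns 1-16 and work as-is.
Row 2: chart row 2, WS - tiled (columns 1-16): K K2TOG K K P K K2TOG K K P K K2TOG K K P K; work from column 16 back to 1 with K<->P swapped.
Row 3: chart row 1, RS - tile across columns 1-16 and work as-is.
Row 4: chart row 2, WS - tiled (columns 1-16): K K2TOG K K P K K2TOG K K P K K2TOG K K P K; work from column 16 back to 1 with K<->P swapped.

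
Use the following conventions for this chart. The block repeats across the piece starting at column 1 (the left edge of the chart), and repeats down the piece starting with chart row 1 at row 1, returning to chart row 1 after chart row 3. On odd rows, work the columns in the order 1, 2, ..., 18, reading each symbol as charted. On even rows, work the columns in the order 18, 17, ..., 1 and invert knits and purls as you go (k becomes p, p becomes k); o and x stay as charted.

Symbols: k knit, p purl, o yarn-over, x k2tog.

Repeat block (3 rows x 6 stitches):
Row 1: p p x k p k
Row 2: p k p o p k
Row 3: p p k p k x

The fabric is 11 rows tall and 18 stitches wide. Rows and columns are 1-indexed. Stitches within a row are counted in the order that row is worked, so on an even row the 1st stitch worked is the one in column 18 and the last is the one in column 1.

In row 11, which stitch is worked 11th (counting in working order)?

For row 11: chart row = ((11-1) mod 3) + 1 = 2; this is a RS (odd) row.
Chart row 2 tiled across columns 1-18: p k p o p k p k p o p k p k p o p k
RS row: no reversal, no swap; stitch n worked = column n.
The 11th stitch worked is p.

Result:
p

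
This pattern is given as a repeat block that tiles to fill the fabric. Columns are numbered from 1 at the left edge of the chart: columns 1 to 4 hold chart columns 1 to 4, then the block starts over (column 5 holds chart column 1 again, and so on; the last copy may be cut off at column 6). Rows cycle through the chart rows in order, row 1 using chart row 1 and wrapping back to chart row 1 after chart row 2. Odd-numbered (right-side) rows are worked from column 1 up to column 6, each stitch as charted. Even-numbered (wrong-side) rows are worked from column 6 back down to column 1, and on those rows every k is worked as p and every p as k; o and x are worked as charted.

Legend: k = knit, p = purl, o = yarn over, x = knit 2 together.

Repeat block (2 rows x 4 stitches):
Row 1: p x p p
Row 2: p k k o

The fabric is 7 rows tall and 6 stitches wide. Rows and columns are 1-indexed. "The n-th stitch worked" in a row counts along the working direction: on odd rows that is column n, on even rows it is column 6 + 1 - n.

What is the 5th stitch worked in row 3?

For row 3: chart row = ((3-1) mod 2) + 1 = 1; this is a RS (odd) row.
Chart row 1 tiled across columns 1-6: p x p p p x
Right side: take the tiled row as-is (worked left to right from column 1).
The 5th stitch worked is p.

Stitch:
p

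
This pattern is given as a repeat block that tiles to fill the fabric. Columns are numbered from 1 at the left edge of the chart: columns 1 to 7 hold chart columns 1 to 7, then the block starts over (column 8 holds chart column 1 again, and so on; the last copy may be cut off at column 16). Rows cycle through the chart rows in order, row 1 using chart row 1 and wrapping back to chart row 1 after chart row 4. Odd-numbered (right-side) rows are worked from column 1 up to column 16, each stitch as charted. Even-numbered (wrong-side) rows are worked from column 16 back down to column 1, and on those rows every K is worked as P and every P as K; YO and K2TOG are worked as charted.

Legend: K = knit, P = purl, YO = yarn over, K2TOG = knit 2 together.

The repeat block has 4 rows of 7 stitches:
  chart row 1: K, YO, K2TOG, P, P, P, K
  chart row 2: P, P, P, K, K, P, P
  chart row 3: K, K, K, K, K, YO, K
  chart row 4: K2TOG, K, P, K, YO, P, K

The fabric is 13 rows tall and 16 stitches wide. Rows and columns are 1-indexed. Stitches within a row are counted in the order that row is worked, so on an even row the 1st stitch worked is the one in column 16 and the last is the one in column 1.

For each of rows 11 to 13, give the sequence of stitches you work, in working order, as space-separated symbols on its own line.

== ROWS AS WORKED ==
K K K K K YO K K K K K K YO K K K
P K2TOG P K YO P K P K2TOG P K YO P K P K2TOG
K YO K2TOG P P P K K YO K2TOG P P P K K YO

Derivation:
Row 11: chart row 3, RS - tile across columns 1-16 and work as-is.
Row 12: chart row 4, WS - tiled (columns 1-16): K2TOG K P K YO P K K2TOG K P K YO P K K2TOG K; work from column 16 back to 1 with K<->P swapped.
Row 13: chart row 1, RS - tile across columns 1-16 and work as-is.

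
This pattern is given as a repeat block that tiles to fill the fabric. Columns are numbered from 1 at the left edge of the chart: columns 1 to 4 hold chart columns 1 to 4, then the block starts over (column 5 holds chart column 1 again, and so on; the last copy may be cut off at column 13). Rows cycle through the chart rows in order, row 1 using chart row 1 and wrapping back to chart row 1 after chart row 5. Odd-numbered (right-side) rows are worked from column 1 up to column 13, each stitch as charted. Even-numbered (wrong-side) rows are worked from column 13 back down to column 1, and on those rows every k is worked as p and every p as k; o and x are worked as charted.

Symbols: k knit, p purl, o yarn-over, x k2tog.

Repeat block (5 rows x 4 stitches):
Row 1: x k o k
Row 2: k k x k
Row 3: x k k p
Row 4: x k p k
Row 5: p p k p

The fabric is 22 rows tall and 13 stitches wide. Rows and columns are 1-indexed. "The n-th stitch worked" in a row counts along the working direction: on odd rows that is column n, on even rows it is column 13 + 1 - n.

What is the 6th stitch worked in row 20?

== STITCH ==
k

Derivation:
For row 20: chart row = ((20-1) mod 5) + 1 = 5; this is a WS (even) row.
Chart row 5 tiled across columns 1-13: p p k p p p k p p p k p p
WS: work from column 13 back to column 1 (reverse the tiled row), swapping k<->p (o and x unchanged).
Row 20 as worked: k k p k k k p k k k p k k
Counting 6 along the worked row gives k.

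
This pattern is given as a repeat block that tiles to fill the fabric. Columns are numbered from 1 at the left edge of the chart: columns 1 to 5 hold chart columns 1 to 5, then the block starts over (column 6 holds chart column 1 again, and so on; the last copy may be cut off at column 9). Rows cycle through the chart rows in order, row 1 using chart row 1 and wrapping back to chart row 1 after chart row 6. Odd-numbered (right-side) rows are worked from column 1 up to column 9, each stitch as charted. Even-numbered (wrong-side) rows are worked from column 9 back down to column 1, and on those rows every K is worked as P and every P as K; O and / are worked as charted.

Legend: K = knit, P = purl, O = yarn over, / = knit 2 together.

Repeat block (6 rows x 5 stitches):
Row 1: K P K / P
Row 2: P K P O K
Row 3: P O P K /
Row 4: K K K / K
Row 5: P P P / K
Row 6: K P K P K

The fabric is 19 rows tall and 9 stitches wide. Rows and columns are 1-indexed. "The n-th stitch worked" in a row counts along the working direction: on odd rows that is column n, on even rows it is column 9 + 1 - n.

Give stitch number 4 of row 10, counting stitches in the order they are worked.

Result:
P

Derivation:
Row 10 uses chart row ((10-1) mod 6)+1 = 4. Row 10 is even, so WS.
Chart row 4 tiled across columns 1-9: K K K / K K K K /
WS: work from column 9 back to column 1 (reverse the tiled row), swapping K<->P (O and / unchanged).
Row 10 as worked: / P P P P / P P P
Counting 4 along the worked row gives P.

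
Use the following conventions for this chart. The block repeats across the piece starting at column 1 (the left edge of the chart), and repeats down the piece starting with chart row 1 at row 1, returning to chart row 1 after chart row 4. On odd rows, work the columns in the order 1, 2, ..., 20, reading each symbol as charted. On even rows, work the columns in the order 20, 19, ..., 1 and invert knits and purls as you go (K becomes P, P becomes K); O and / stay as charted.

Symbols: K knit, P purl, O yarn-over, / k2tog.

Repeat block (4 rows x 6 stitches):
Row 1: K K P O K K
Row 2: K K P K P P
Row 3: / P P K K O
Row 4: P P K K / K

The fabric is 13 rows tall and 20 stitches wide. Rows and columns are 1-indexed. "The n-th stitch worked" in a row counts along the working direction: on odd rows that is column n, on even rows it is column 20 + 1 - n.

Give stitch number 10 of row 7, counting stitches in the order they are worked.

Row 7: (7-1) mod 4 = 2, so use chart row 3. Odd row -> RS.
Chart row 3 tiled across columns 1-20: / P P K K O / P P K K O / P P K K O / P
RS row: no reversal, no swap; stitch n worked = column n.
Stitch 10 in working order -> K

Result:
K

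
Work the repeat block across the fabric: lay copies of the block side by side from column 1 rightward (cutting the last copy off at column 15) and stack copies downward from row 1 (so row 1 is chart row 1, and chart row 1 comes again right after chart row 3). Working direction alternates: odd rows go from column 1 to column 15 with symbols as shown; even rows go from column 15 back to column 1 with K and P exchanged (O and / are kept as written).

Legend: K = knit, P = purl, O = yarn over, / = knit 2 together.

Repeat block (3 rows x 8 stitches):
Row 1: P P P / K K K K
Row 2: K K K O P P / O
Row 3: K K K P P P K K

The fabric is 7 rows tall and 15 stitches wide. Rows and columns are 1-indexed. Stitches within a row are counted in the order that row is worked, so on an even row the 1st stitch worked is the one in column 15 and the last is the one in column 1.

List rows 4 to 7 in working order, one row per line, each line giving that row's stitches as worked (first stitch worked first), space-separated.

Result:
P P P / K K K P P P P / K K K
K K K O P P / O K K K O P P /
P K K K P P P P P K K K P P P
P P P / K K K K P P P / K K K

Derivation:
Row 4: chart row 1, WS - tiled (columns 1-15): P P P / K K K K P P P / K K K; work from column 15 back to 1 with K<->P swapped.
Row 5: chart row 2, RS - tile across columns 1-15 and work as-is.
Row 6: chart row 3, WS - tiled (columns 1-15): K K K P P P K K K K K P P P K; work from column 15 back to 1 with K<->P swapped.
Row 7: chart row 1, RS - tile across columns 1-15 and work as-is.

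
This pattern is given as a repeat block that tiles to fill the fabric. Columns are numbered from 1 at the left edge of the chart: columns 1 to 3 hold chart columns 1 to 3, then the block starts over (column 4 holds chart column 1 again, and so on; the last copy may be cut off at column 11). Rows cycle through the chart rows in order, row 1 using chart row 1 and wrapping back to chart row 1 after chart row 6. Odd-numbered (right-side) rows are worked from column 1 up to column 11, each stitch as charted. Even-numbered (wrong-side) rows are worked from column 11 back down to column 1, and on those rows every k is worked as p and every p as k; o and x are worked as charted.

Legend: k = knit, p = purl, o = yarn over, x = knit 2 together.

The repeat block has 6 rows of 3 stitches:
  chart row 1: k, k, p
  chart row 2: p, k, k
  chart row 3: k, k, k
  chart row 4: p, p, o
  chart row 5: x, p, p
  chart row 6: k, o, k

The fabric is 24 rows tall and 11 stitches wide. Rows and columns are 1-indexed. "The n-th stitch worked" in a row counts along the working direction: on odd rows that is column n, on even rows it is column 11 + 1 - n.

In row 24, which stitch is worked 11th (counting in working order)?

Stitch:
p

Derivation:
Row 24: (24-1) mod 6 = 5, so use chart row 6. Even row -> WS.
Chart row 6 tiled across columns 1-11: k o k k o k k o k k o
Wrong side: read the tiled row from column 11 down to 1 and exchange k with p (leave o, x).
Row 24 as worked: o p p o p p o p p o p
The 11th stitch worked is p.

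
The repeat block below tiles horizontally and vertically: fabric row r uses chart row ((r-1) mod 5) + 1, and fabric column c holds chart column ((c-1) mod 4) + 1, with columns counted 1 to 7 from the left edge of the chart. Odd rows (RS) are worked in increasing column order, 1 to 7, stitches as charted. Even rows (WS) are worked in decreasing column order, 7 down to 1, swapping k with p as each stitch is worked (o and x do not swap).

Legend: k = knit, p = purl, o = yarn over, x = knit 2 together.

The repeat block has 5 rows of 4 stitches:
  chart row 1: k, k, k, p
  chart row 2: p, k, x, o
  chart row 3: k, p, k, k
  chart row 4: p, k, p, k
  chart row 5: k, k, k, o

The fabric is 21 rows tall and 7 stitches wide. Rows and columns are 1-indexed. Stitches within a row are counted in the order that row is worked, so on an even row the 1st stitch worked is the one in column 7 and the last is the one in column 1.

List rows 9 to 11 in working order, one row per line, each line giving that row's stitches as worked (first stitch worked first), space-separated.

Row 9: chart row 4, RS - tile across columns 1-7 and work as-is.
Row 10: chart row 5, WS - tiled (columns 1-7): k k k o k k k; work from column 7 back to 1 with k<->p swapped.
Row 11: chart row 1, RS - tile across columns 1-7 and work as-is.

Rows as worked:
p k p k p k p
p p p o p p p
k k k p k k k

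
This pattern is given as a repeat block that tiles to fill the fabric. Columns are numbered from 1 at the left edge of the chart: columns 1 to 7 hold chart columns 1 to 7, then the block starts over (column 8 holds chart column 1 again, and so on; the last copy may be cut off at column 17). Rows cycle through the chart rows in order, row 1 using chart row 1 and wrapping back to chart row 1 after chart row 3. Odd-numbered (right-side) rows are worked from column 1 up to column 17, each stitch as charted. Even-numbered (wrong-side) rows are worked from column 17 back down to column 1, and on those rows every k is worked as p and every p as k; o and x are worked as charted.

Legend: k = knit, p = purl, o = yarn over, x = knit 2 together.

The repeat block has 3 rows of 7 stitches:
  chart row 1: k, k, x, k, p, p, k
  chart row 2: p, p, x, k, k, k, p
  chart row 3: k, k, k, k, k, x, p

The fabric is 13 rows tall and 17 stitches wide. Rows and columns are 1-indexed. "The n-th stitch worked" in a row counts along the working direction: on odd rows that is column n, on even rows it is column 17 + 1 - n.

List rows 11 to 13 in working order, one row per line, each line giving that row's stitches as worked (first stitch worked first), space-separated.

== ROWS AS WORKED ==
p p x k k k p p p x k k k p p p x
p p p k x p p p p p k x p p p p p
k k x k p p k k k x k p p k k k x

Derivation:
Row 11: chart row 2, RS - tile across columns 1-17 and work as-is.
Row 12: chart row 3, WS - tiled (columns 1-17): k k k k k x p k k k k k x p k k k; work from column 17 back to 1 with k<->p swapped.
Row 13: chart row 1, RS - tile across columns 1-17 and work as-is.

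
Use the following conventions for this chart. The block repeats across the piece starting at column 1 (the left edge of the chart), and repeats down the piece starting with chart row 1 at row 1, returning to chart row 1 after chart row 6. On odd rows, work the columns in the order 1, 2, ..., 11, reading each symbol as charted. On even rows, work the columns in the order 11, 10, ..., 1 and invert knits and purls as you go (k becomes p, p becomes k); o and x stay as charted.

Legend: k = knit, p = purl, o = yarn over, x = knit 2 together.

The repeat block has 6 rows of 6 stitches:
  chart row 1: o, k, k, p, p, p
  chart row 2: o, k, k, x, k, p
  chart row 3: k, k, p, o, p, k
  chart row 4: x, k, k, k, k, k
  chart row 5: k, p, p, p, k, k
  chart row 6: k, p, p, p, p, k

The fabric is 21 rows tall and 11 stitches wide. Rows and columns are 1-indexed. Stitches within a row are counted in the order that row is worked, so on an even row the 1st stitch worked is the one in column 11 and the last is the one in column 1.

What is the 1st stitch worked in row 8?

== STITCH ==
p

Derivation:
Row 8: (8-1) mod 6 = 1, so use chart row 2. Even row -> WS.
Chart row 2 tiled across columns 1-11: o k k x k p o k k x k
Wrong side: read the tiled row from column 11 down to 1 and exchange k with p (leave o, x).
Row 8 as worked: p x p p o k p x p p o
The 1st stitch worked is p.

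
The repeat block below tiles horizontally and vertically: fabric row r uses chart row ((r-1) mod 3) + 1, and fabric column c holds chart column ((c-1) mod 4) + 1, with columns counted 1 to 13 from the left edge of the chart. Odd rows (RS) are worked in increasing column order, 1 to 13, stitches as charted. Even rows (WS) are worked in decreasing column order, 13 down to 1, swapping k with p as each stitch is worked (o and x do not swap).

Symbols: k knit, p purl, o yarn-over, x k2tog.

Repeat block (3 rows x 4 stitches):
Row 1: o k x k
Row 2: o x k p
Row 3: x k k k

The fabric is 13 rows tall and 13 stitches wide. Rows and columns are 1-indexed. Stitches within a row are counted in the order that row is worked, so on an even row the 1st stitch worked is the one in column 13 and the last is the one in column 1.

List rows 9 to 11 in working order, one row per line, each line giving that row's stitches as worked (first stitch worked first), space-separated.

Row 9: chart row 3, RS - tile across columns 1-13 and work as-is.
Row 10: chart row 1, WS - tiled (columns 1-13): o k x k o k x k o k x k o; work from column 13 back to 1 with k<->p swapped.
Row 11: chart row 2, RS - tile across columns 1-13 and work as-is.

== ROWS AS WORKED ==
x k k k x k k k x k k k x
o p x p o p x p o p x p o
o x k p o x k p o x k p o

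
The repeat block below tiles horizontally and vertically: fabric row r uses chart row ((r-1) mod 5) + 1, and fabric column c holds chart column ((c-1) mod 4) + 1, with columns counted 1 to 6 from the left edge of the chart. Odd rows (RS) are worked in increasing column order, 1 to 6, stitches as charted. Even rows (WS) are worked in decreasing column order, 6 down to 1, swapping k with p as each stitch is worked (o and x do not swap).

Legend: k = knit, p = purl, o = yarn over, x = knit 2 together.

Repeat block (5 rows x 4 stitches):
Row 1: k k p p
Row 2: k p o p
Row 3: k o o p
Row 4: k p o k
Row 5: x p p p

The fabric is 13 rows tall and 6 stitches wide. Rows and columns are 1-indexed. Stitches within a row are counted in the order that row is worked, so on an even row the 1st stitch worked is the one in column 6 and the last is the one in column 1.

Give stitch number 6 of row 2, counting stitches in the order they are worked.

For row 2: chart row = ((2-1) mod 5) + 1 = 2; this is a WS (even) row.
Chart row 2 tiled across columns 1-6: k p o p k p
WS: work from column 6 back to column 1 (reverse the tiled row), swapping k<->p (o and x unchanged).
Row 2 as worked: k p k o k p
The 6th stitch worked is p.

Stitch:
p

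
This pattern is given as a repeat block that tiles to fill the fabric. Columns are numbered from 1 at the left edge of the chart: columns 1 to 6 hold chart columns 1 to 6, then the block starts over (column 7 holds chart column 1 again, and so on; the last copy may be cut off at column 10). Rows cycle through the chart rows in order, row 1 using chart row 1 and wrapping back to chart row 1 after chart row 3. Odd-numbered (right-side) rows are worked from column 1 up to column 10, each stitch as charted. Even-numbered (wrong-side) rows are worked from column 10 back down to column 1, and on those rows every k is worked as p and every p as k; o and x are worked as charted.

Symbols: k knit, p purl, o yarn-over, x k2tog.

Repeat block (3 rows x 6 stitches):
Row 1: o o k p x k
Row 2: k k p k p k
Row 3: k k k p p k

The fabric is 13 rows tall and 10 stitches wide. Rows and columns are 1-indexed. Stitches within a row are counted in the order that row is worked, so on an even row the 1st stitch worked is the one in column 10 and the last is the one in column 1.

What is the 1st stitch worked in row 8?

For row 8: chart row = ((8-1) mod 3) + 1 = 2; this is a WS (even) row.
Chart row 2 tiled across columns 1-10: k k p k p k k k p k
Wrong side: read the tiled row from column 10 down to 1 and exchange k with p (leave o, x).
Row 8 as worked: p k p p p k p k p p
The 1st stitch worked is p.

Result:
p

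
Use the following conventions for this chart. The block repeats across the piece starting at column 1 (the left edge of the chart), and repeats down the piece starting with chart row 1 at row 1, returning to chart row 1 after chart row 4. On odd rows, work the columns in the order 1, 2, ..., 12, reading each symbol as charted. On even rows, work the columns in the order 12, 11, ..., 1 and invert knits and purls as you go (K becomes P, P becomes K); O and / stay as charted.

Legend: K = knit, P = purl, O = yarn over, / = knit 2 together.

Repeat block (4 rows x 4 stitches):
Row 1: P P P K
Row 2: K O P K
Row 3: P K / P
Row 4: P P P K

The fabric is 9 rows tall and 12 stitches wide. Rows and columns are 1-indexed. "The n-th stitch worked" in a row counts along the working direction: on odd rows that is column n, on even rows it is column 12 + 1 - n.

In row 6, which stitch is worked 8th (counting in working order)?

For row 6: chart row = ((6-1) mod 4) + 1 = 2; this is a WS (even) row.
Chart row 2 tiled across columns 1-12: K O P K K O P K K O P K
WS row: flip the tiled sequence (start at column 12) and apply K<->P; O and / stay.
Row 6 as worked: P K O P P K O P P K O P
Stitch 8 in working order -> P

Stitch:
P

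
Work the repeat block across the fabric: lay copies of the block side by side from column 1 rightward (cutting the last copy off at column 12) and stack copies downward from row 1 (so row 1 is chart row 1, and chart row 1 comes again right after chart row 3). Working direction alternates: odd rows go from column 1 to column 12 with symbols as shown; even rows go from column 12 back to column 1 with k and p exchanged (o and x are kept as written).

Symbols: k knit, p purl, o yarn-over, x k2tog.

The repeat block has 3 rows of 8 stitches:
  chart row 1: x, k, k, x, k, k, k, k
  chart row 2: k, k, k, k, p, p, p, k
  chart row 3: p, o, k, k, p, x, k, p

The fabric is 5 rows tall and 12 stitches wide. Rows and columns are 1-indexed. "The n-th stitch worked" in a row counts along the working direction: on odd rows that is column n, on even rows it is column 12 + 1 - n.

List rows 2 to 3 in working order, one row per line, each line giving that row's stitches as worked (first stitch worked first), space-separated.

Result:
p p p p p k k k p p p p
p o k k p x k p p o k k

Derivation:
Row 2: chart row 2, WS - tiled (columns 1-12): k k k k p p p k k k k k; work from column 12 back to 1 with k<->p swapped.
Row 3: chart row 3, RS - tile across columns 1-12 and work as-is.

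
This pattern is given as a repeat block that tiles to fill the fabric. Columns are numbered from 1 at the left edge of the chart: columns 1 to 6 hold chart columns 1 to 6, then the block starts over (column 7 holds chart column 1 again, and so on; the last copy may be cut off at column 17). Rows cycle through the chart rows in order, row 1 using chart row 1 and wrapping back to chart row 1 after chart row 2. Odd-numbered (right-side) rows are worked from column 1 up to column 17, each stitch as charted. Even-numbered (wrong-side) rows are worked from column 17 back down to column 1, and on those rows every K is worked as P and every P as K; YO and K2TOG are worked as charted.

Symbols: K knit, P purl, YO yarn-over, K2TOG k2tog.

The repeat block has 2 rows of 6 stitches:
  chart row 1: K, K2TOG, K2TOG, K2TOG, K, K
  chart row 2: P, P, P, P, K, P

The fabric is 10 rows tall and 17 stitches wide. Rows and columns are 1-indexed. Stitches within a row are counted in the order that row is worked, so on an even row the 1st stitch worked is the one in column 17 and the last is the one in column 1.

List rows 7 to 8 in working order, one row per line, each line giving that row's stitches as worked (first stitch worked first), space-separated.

== ROWS AS WORKED ==
K K2TOG K2TOG K2TOG K K K K2TOG K2TOG K2TOG K K K K2TOG K2TOG K2TOG K
P K K K K K P K K K K K P K K K K

Derivation:
Row 7: chart row 1, RS - tile across columns 1-17 and work as-is.
Row 8: chart row 2, WS - tiled (columns 1-17): P P P P K P P P P P K P P P P P K; work from column 17 back to 1 with K<->P swapped.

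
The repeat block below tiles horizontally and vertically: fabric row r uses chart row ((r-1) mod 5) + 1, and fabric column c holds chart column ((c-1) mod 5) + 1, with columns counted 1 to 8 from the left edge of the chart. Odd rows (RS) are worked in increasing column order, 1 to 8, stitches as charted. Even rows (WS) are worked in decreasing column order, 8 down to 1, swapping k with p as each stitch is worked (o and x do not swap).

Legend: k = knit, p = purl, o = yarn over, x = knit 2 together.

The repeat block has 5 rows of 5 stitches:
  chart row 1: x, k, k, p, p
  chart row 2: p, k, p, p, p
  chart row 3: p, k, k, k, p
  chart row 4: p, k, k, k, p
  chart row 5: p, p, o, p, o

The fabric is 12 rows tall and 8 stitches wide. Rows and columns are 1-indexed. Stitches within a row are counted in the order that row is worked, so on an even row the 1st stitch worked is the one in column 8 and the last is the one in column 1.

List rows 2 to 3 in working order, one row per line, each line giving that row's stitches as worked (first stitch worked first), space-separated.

Rows as worked:
k p k k k k p k
p k k k p p k k

Derivation:
Row 2: chart row 2, WS - tiled (columns 1-8): p k p p p p k p; work from column 8 back to 1 with k<->p swapped.
Row 3: chart row 3, RS - tile across columns 1-8 and work as-is.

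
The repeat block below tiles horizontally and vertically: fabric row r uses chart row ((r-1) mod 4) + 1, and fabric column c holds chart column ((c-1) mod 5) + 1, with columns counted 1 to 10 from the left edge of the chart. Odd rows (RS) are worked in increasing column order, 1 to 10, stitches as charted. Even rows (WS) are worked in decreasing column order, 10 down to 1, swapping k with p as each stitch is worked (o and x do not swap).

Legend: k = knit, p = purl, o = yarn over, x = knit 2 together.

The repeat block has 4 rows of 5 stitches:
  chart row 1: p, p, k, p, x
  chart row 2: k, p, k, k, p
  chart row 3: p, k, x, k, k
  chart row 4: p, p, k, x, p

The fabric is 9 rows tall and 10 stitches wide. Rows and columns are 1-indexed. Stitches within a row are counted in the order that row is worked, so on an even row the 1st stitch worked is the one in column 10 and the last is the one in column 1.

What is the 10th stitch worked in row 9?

Row 9: (9-1) mod 4 = 0, so use chart row 1. Odd row -> RS.
Chart row 1 tiled across columns 1-10: p p k p x p p k p x
RS: work column 1 to column 10, symbols as charted — the tiled row is the row as worked.
The 10th stitch worked is x.

Stitch:
x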